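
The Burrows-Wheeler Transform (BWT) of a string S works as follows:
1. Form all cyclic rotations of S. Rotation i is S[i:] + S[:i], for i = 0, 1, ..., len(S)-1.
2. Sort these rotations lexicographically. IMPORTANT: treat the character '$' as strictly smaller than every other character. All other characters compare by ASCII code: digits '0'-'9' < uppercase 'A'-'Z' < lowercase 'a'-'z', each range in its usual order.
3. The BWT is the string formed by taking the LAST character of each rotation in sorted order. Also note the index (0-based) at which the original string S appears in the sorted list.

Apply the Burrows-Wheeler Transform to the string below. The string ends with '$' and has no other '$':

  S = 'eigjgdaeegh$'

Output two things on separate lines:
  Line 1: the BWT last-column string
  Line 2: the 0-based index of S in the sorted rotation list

Answer: hdgae$jeigeg
5

Derivation:
All 12 rotations (rotation i = S[i:]+S[:i]):
  rot[0] = eigjgdaeegh$
  rot[1] = igjgdaeegh$e
  rot[2] = gjgdaeegh$ei
  rot[3] = jgdaeegh$eig
  rot[4] = gdaeegh$eigj
  rot[5] = daeegh$eigjg
  rot[6] = aeegh$eigjgd
  rot[7] = eegh$eigjgda
  rot[8] = egh$eigjgdae
  rot[9] = gh$eigjgdaee
  rot[10] = h$eigjgdaeeg
  rot[11] = $eigjgdaeegh
Sorted (with $ < everything):
  sorted[0] = $eigjgdaeegh  (last char: 'h')
  sorted[1] = aeegh$eigjgd  (last char: 'd')
  sorted[2] = daeegh$eigjg  (last char: 'g')
  sorted[3] = eegh$eigjgda  (last char: 'a')
  sorted[4] = egh$eigjgdae  (last char: 'e')
  sorted[5] = eigjgdaeegh$  (last char: '$')
  sorted[6] = gdaeegh$eigj  (last char: 'j')
  sorted[7] = gh$eigjgdaee  (last char: 'e')
  sorted[8] = gjgdaeegh$ei  (last char: 'i')
  sorted[9] = h$eigjgdaeeg  (last char: 'g')
  sorted[10] = igjgdaeegh$e  (last char: 'e')
  sorted[11] = jgdaeegh$eig  (last char: 'g')
Last column: hdgae$jeigeg
Original string S is at sorted index 5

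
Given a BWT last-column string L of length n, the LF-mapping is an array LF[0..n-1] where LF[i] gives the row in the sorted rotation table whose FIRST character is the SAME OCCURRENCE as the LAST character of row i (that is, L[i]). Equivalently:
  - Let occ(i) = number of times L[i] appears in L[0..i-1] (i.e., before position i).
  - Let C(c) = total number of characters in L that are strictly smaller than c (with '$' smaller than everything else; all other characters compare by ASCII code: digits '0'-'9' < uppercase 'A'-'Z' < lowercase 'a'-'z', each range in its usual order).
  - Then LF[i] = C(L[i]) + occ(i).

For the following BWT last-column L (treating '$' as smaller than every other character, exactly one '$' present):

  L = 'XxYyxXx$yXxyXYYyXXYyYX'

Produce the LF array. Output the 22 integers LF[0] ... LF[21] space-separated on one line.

Answer: 1 13 8 17 14 2 15 0 18 3 16 19 4 9 10 20 5 6 11 21 12 7

Derivation:
Char counts: '$':1, 'X':7, 'Y':5, 'x':4, 'y':5
C (first-col start): C('$')=0, C('X')=1, C('Y')=8, C('x')=13, C('y')=17
L[0]='X': occ=0, LF[0]=C('X')+0=1+0=1
L[1]='x': occ=0, LF[1]=C('x')+0=13+0=13
L[2]='Y': occ=0, LF[2]=C('Y')+0=8+0=8
L[3]='y': occ=0, LF[3]=C('y')+0=17+0=17
L[4]='x': occ=1, LF[4]=C('x')+1=13+1=14
L[5]='X': occ=1, LF[5]=C('X')+1=1+1=2
L[6]='x': occ=2, LF[6]=C('x')+2=13+2=15
L[7]='$': occ=0, LF[7]=C('$')+0=0+0=0
L[8]='y': occ=1, LF[8]=C('y')+1=17+1=18
L[9]='X': occ=2, LF[9]=C('X')+2=1+2=3
L[10]='x': occ=3, LF[10]=C('x')+3=13+3=16
L[11]='y': occ=2, LF[11]=C('y')+2=17+2=19
L[12]='X': occ=3, LF[12]=C('X')+3=1+3=4
L[13]='Y': occ=1, LF[13]=C('Y')+1=8+1=9
L[14]='Y': occ=2, LF[14]=C('Y')+2=8+2=10
L[15]='y': occ=3, LF[15]=C('y')+3=17+3=20
L[16]='X': occ=4, LF[16]=C('X')+4=1+4=5
L[17]='X': occ=5, LF[17]=C('X')+5=1+5=6
L[18]='Y': occ=3, LF[18]=C('Y')+3=8+3=11
L[19]='y': occ=4, LF[19]=C('y')+4=17+4=21
L[20]='Y': occ=4, LF[20]=C('Y')+4=8+4=12
L[21]='X': occ=6, LF[21]=C('X')+6=1+6=7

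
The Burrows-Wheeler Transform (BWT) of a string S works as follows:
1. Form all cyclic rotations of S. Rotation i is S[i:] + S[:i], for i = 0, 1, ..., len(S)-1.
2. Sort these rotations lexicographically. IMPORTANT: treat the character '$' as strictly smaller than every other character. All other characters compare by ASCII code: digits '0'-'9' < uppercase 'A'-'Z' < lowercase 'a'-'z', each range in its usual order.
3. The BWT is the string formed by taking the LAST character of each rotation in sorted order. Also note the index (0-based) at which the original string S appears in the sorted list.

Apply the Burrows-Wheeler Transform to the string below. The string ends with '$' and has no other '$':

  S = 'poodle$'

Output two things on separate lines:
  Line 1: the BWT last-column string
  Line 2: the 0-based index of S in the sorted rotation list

Answer: eoldop$
6

Derivation:
All 7 rotations (rotation i = S[i:]+S[:i]):
  rot[0] = poodle$
  rot[1] = oodle$p
  rot[2] = odle$po
  rot[3] = dle$poo
  rot[4] = le$pood
  rot[5] = e$poodl
  rot[6] = $poodle
Sorted (with $ < everything):
  sorted[0] = $poodle  (last char: 'e')
  sorted[1] = dle$poo  (last char: 'o')
  sorted[2] = e$poodl  (last char: 'l')
  sorted[3] = le$pood  (last char: 'd')
  sorted[4] = odle$po  (last char: 'o')
  sorted[5] = oodle$p  (last char: 'p')
  sorted[6] = poodle$  (last char: '$')
Last column: eoldop$
Original string S is at sorted index 6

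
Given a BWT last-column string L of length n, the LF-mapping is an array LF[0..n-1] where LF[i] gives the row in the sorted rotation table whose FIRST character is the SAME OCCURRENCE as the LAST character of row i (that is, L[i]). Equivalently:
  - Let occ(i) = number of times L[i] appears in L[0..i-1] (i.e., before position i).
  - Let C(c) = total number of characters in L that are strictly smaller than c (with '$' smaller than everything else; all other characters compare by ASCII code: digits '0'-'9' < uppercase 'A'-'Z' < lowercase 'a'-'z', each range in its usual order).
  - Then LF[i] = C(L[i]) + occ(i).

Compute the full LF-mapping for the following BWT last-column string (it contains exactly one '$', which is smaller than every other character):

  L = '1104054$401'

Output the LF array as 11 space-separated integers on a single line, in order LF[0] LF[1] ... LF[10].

Char counts: '$':1, '0':3, '1':3, '4':3, '5':1
C (first-col start): C('$')=0, C('0')=1, C('1')=4, C('4')=7, C('5')=10
L[0]='1': occ=0, LF[0]=C('1')+0=4+0=4
L[1]='1': occ=1, LF[1]=C('1')+1=4+1=5
L[2]='0': occ=0, LF[2]=C('0')+0=1+0=1
L[3]='4': occ=0, LF[3]=C('4')+0=7+0=7
L[4]='0': occ=1, LF[4]=C('0')+1=1+1=2
L[5]='5': occ=0, LF[5]=C('5')+0=10+0=10
L[6]='4': occ=1, LF[6]=C('4')+1=7+1=8
L[7]='$': occ=0, LF[7]=C('$')+0=0+0=0
L[8]='4': occ=2, LF[8]=C('4')+2=7+2=9
L[9]='0': occ=2, LF[9]=C('0')+2=1+2=3
L[10]='1': occ=2, LF[10]=C('1')+2=4+2=6

Answer: 4 5 1 7 2 10 8 0 9 3 6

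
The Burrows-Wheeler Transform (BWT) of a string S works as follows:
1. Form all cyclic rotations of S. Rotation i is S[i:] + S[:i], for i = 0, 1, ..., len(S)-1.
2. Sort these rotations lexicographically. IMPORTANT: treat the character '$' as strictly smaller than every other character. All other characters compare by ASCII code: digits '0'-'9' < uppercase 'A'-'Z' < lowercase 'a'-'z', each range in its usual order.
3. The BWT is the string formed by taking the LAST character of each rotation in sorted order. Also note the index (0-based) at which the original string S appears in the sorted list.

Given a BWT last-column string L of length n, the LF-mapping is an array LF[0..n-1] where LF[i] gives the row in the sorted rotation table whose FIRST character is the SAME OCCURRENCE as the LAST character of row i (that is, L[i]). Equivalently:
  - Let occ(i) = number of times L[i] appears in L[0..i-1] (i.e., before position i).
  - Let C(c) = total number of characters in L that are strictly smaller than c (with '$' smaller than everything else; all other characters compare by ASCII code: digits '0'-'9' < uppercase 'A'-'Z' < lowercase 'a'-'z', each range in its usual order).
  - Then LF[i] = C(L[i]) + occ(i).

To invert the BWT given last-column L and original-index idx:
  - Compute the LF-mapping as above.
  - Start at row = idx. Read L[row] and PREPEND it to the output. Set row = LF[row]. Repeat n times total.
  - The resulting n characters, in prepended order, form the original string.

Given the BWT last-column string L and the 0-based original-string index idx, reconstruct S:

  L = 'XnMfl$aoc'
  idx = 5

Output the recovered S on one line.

LF mapping: 2 7 1 5 6 0 3 8 4
Walk LF starting at row 5, prepending L[row]:
  step 1: row=5, L[5]='$', prepend. Next row=LF[5]=0
  step 2: row=0, L[0]='X', prepend. Next row=LF[0]=2
  step 3: row=2, L[2]='M', prepend. Next row=LF[2]=1
  step 4: row=1, L[1]='n', prepend. Next row=LF[1]=7
  step 5: row=7, L[7]='o', prepend. Next row=LF[7]=8
  step 6: row=8, L[8]='c', prepend. Next row=LF[8]=4
  step 7: row=4, L[4]='l', prepend. Next row=LF[4]=6
  step 8: row=6, L[6]='a', prepend. Next row=LF[6]=3
  step 9: row=3, L[3]='f', prepend. Next row=LF[3]=5
Reversed output: falconMX$

Answer: falconMX$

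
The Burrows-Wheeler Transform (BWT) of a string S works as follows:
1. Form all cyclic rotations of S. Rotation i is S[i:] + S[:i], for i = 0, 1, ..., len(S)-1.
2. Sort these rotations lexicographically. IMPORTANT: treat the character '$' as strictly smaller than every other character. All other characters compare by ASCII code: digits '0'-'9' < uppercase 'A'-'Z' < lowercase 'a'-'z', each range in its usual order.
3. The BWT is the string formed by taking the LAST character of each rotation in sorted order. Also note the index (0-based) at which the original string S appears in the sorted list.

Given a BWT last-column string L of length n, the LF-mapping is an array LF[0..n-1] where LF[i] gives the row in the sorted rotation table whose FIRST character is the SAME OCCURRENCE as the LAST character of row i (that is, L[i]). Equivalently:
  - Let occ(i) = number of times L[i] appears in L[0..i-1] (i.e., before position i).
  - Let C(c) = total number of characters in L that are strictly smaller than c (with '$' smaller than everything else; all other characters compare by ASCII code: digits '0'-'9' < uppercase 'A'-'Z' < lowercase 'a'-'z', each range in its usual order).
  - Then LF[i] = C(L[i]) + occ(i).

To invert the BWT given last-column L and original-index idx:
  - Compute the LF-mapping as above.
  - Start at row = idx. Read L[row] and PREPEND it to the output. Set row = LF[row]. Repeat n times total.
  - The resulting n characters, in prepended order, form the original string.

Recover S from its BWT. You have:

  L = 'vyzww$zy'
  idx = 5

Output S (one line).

LF mapping: 1 4 6 2 3 0 7 5
Walk LF starting at row 5, prepending L[row]:
  step 1: row=5, L[5]='$', prepend. Next row=LF[5]=0
  step 2: row=0, L[0]='v', prepend. Next row=LF[0]=1
  step 3: row=1, L[1]='y', prepend. Next row=LF[1]=4
  step 4: row=4, L[4]='w', prepend. Next row=LF[4]=3
  step 5: row=3, L[3]='w', prepend. Next row=LF[3]=2
  step 6: row=2, L[2]='z', prepend. Next row=LF[2]=6
  step 7: row=6, L[6]='z', prepend. Next row=LF[6]=7
  step 8: row=7, L[7]='y', prepend. Next row=LF[7]=5
Reversed output: yzzwwyv$

Answer: yzzwwyv$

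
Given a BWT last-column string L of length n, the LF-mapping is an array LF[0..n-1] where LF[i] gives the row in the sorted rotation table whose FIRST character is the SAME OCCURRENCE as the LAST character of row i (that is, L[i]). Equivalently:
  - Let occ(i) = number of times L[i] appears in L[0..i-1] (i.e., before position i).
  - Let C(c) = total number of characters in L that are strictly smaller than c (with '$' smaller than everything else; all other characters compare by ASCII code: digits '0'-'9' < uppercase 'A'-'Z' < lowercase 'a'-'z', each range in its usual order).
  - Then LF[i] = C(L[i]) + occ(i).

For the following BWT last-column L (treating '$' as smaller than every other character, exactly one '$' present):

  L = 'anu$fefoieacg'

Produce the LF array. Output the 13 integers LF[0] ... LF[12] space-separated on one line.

Char counts: '$':1, 'a':2, 'c':1, 'e':2, 'f':2, 'g':1, 'i':1, 'n':1, 'o':1, 'u':1
C (first-col start): C('$')=0, C('a')=1, C('c')=3, C('e')=4, C('f')=6, C('g')=8, C('i')=9, C('n')=10, C('o')=11, C('u')=12
L[0]='a': occ=0, LF[0]=C('a')+0=1+0=1
L[1]='n': occ=0, LF[1]=C('n')+0=10+0=10
L[2]='u': occ=0, LF[2]=C('u')+0=12+0=12
L[3]='$': occ=0, LF[3]=C('$')+0=0+0=0
L[4]='f': occ=0, LF[4]=C('f')+0=6+0=6
L[5]='e': occ=0, LF[5]=C('e')+0=4+0=4
L[6]='f': occ=1, LF[6]=C('f')+1=6+1=7
L[7]='o': occ=0, LF[7]=C('o')+0=11+0=11
L[8]='i': occ=0, LF[8]=C('i')+0=9+0=9
L[9]='e': occ=1, LF[9]=C('e')+1=4+1=5
L[10]='a': occ=1, LF[10]=C('a')+1=1+1=2
L[11]='c': occ=0, LF[11]=C('c')+0=3+0=3
L[12]='g': occ=0, LF[12]=C('g')+0=8+0=8

Answer: 1 10 12 0 6 4 7 11 9 5 2 3 8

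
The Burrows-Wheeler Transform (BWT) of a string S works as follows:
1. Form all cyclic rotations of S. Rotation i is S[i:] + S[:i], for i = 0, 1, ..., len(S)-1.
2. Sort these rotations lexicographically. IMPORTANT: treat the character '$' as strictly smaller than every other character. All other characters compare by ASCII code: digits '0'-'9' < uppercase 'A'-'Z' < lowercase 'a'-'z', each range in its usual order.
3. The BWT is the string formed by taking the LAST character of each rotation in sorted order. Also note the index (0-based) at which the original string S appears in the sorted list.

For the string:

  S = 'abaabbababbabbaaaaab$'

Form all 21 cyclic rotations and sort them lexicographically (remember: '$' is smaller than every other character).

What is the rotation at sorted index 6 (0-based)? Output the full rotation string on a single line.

Answer: ab$abaabbababbabbaaaa

Derivation:
All 21 rotations (rotation i = S[i:]+S[:i]):
  rot[0] = abaabbababbabbaaaaab$
  rot[1] = baabbababbabbaaaaab$a
  rot[2] = aabbababbabbaaaaab$ab
  rot[3] = abbababbabbaaaaab$aba
  rot[4] = bbababbabbaaaaab$abaa
  rot[5] = bababbabbaaaaab$abaab
  rot[6] = ababbabbaaaaab$abaabb
  rot[7] = babbabbaaaaab$abaabba
  rot[8] = abbabbaaaaab$abaabbab
  rot[9] = bbabbaaaaab$abaabbaba
  rot[10] = babbaaaaab$abaabbabab
  rot[11] = abbaaaaab$abaabbababb
  rot[12] = bbaaaaab$abaabbababba
  rot[13] = baaaaab$abaabbababbab
  rot[14] = aaaaab$abaabbababbabb
  rot[15] = aaaab$abaabbababbabba
  rot[16] = aaab$abaabbababbabbaa
  rot[17] = aab$abaabbababbabbaaa
  rot[18] = ab$abaabbababbabbaaaa
  rot[19] = b$abaabbababbabbaaaaa
  rot[20] = $abaabbababbabbaaaaab
Sorted (with $ < everything):
  sorted[0] = $abaabbababbabbaaaaab
  sorted[1] = aaaaab$abaabbababbabb
  sorted[2] = aaaab$abaabbababbabba
  sorted[3] = aaab$abaabbababbabbaa
  sorted[4] = aab$abaabbababbabbaaa
  sorted[5] = aabbababbabbaaaaab$ab
  sorted[6] = ab$abaabbababbabbaaaa
  sorted[7] = abaabbababbabbaaaaab$
  sorted[8] = ababbabbaaaaab$abaabb
  sorted[9] = abbaaaaab$abaabbababb
  sorted[10] = abbababbabbaaaaab$aba
  sorted[11] = abbabbaaaaab$abaabbab
  sorted[12] = b$abaabbababbabbaaaaa
  sorted[13] = baaaaab$abaabbababbab
  sorted[14] = baabbababbabbaaaaab$a
  sorted[15] = bababbabbaaaaab$abaab
  sorted[16] = babbaaaaab$abaabbabab
  sorted[17] = babbabbaaaaab$abaabba
  sorted[18] = bbaaaaab$abaabbababba
  sorted[19] = bbababbabbaaaaab$abaa
  sorted[20] = bbabbaaaaab$abaabbaba
sorted[6] = ab$abaabbababbabbaaaa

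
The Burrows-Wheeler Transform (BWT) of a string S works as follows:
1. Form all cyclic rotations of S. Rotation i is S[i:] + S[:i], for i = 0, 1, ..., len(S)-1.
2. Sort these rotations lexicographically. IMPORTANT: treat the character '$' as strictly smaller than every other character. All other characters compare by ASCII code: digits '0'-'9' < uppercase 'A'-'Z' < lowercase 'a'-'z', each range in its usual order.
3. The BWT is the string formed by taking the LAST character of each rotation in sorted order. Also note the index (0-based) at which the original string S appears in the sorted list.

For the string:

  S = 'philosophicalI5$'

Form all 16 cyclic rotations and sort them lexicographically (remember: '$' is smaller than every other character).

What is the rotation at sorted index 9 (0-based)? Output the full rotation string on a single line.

All 16 rotations (rotation i = S[i:]+S[:i]):
  rot[0] = philosophicalI5$
  rot[1] = hilosophicalI5$p
  rot[2] = ilosophicalI5$ph
  rot[3] = losophicalI5$phi
  rot[4] = osophicalI5$phil
  rot[5] = sophicalI5$philo
  rot[6] = ophicalI5$philos
  rot[7] = phicalI5$philoso
  rot[8] = hicalI5$philosop
  rot[9] = icalI5$philosoph
  rot[10] = calI5$philosophi
  rot[11] = alI5$philosophic
  rot[12] = lI5$philosophica
  rot[13] = I5$philosophical
  rot[14] = 5$philosophicalI
  rot[15] = $philosophicalI5
Sorted (with $ < everything):
  sorted[0] = $philosophicalI5
  sorted[1] = 5$philosophicalI
  sorted[2] = I5$philosophical
  sorted[3] = alI5$philosophic
  sorted[4] = calI5$philosophi
  sorted[5] = hicalI5$philosop
  sorted[6] = hilosophicalI5$p
  sorted[7] = icalI5$philosoph
  sorted[8] = ilosophicalI5$ph
  sorted[9] = lI5$philosophica
  sorted[10] = losophicalI5$phi
  sorted[11] = ophicalI5$philos
  sorted[12] = osophicalI5$phil
  sorted[13] = phicalI5$philoso
  sorted[14] = philosophicalI5$
  sorted[15] = sophicalI5$philo
sorted[9] = lI5$philosophica

Answer: lI5$philosophica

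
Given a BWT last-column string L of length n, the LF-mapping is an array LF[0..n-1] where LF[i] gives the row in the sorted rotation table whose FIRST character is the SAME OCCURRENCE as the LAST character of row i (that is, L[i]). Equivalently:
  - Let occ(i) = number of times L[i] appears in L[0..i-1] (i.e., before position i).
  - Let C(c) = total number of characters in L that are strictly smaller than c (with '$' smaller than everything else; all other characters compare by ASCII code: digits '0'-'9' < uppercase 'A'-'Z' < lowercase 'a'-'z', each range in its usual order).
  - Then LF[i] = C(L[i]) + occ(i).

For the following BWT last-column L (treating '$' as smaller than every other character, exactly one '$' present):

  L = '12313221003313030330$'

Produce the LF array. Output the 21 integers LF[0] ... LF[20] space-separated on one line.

Answer: 6 10 13 7 14 11 12 8 1 2 15 16 9 17 3 18 4 19 20 5 0

Derivation:
Char counts: '$':1, '0':5, '1':4, '2':3, '3':8
C (first-col start): C('$')=0, C('0')=1, C('1')=6, C('2')=10, C('3')=13
L[0]='1': occ=0, LF[0]=C('1')+0=6+0=6
L[1]='2': occ=0, LF[1]=C('2')+0=10+0=10
L[2]='3': occ=0, LF[2]=C('3')+0=13+0=13
L[3]='1': occ=1, LF[3]=C('1')+1=6+1=7
L[4]='3': occ=1, LF[4]=C('3')+1=13+1=14
L[5]='2': occ=1, LF[5]=C('2')+1=10+1=11
L[6]='2': occ=2, LF[6]=C('2')+2=10+2=12
L[7]='1': occ=2, LF[7]=C('1')+2=6+2=8
L[8]='0': occ=0, LF[8]=C('0')+0=1+0=1
L[9]='0': occ=1, LF[9]=C('0')+1=1+1=2
L[10]='3': occ=2, LF[10]=C('3')+2=13+2=15
L[11]='3': occ=3, LF[11]=C('3')+3=13+3=16
L[12]='1': occ=3, LF[12]=C('1')+3=6+3=9
L[13]='3': occ=4, LF[13]=C('3')+4=13+4=17
L[14]='0': occ=2, LF[14]=C('0')+2=1+2=3
L[15]='3': occ=5, LF[15]=C('3')+5=13+5=18
L[16]='0': occ=3, LF[16]=C('0')+3=1+3=4
L[17]='3': occ=6, LF[17]=C('3')+6=13+6=19
L[18]='3': occ=7, LF[18]=C('3')+7=13+7=20
L[19]='0': occ=4, LF[19]=C('0')+4=1+4=5
L[20]='$': occ=0, LF[20]=C('$')+0=0+0=0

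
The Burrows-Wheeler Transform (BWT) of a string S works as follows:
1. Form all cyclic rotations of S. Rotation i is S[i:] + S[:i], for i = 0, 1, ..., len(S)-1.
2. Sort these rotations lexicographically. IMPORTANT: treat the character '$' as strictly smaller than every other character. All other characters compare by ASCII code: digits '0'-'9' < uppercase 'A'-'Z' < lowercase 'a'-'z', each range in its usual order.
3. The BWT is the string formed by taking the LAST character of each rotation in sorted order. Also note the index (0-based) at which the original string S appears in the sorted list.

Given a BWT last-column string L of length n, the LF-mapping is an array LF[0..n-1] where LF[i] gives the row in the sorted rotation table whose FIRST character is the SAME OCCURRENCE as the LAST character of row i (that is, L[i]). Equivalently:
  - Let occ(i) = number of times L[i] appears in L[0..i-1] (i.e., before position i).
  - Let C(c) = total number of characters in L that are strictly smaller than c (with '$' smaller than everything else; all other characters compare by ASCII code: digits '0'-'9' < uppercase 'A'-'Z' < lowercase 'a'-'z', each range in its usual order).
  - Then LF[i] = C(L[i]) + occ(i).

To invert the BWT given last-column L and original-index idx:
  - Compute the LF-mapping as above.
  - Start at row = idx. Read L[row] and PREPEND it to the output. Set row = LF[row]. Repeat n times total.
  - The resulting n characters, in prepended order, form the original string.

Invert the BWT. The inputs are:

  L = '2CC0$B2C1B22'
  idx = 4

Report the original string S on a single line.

Answer: 22CB2C1BC02$

Derivation:
LF mapping: 3 9 10 1 0 7 4 11 2 8 5 6
Walk LF starting at row 4, prepending L[row]:
  step 1: row=4, L[4]='$', prepend. Next row=LF[4]=0
  step 2: row=0, L[0]='2', prepend. Next row=LF[0]=3
  step 3: row=3, L[3]='0', prepend. Next row=LF[3]=1
  step 4: row=1, L[1]='C', prepend. Next row=LF[1]=9
  step 5: row=9, L[9]='B', prepend. Next row=LF[9]=8
  step 6: row=8, L[8]='1', prepend. Next row=LF[8]=2
  step 7: row=2, L[2]='C', prepend. Next row=LF[2]=10
  step 8: row=10, L[10]='2', prepend. Next row=LF[10]=5
  step 9: row=5, L[5]='B', prepend. Next row=LF[5]=7
  step 10: row=7, L[7]='C', prepend. Next row=LF[7]=11
  step 11: row=11, L[11]='2', prepend. Next row=LF[11]=6
  step 12: row=6, L[6]='2', prepend. Next row=LF[6]=4
Reversed output: 22CB2C1BC02$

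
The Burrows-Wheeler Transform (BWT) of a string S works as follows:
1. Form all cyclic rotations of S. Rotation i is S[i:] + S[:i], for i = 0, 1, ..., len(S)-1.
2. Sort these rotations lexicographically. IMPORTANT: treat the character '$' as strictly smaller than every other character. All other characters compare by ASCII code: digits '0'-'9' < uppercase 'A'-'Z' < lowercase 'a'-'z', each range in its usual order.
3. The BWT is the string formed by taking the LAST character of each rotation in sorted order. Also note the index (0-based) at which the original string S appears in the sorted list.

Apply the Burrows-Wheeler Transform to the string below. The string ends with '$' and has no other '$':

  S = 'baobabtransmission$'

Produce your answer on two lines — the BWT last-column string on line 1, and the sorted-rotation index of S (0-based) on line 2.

Answer: nbrbo$asmsoaaitsnib
5

Derivation:
All 19 rotations (rotation i = S[i:]+S[:i]):
  rot[0] = baobabtransmission$
  rot[1] = aobabtransmission$b
  rot[2] = obabtransmission$ba
  rot[3] = babtransmission$bao
  rot[4] = abtransmission$baob
  rot[5] = btransmission$baoba
  rot[6] = transmission$baobab
  rot[7] = ransmission$baobabt
  rot[8] = ansmission$baobabtr
  rot[9] = nsmission$baobabtra
  rot[10] = smission$baobabtran
  rot[11] = mission$baobabtrans
  rot[12] = ission$baobabtransm
  rot[13] = ssion$baobabtransmi
  rot[14] = sion$baobabtransmis
  rot[15] = ion$baobabtransmiss
  rot[16] = on$baobabtransmissi
  rot[17] = n$baobabtransmissio
  rot[18] = $baobabtransmission
Sorted (with $ < everything):
  sorted[0] = $baobabtransmission  (last char: 'n')
  sorted[1] = abtransmission$baob  (last char: 'b')
  sorted[2] = ansmission$baobabtr  (last char: 'r')
  sorted[3] = aobabtransmission$b  (last char: 'b')
  sorted[4] = babtransmission$bao  (last char: 'o')
  sorted[5] = baobabtransmission$  (last char: '$')
  sorted[6] = btransmission$baoba  (last char: 'a')
  sorted[7] = ion$baobabtransmiss  (last char: 's')
  sorted[8] = ission$baobabtransm  (last char: 'm')
  sorted[9] = mission$baobabtrans  (last char: 's')
  sorted[10] = n$baobabtransmissio  (last char: 'o')
  sorted[11] = nsmission$baobabtra  (last char: 'a')
  sorted[12] = obabtransmission$ba  (last char: 'a')
  sorted[13] = on$baobabtransmissi  (last char: 'i')
  sorted[14] = ransmission$baobabt  (last char: 't')
  sorted[15] = sion$baobabtransmis  (last char: 's')
  sorted[16] = smission$baobabtran  (last char: 'n')
  sorted[17] = ssion$baobabtransmi  (last char: 'i')
  sorted[18] = transmission$baobab  (last char: 'b')
Last column: nbrbo$asmsoaaitsnib
Original string S is at sorted index 5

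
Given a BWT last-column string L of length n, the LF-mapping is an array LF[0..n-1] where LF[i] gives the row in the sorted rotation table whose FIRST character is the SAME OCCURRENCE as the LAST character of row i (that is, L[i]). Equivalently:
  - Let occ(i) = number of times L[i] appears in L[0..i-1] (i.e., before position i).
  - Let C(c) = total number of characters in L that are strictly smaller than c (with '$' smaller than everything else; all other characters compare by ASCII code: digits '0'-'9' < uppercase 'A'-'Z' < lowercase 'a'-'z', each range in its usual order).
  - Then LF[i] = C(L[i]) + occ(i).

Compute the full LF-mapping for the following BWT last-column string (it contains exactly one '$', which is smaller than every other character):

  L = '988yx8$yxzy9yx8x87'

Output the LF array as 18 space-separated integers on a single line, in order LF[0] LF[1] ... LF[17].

Char counts: '$':1, '7':1, '8':5, '9':2, 'x':4, 'y':4, 'z':1
C (first-col start): C('$')=0, C('7')=1, C('8')=2, C('9')=7, C('x')=9, C('y')=13, C('z')=17
L[0]='9': occ=0, LF[0]=C('9')+0=7+0=7
L[1]='8': occ=0, LF[1]=C('8')+0=2+0=2
L[2]='8': occ=1, LF[2]=C('8')+1=2+1=3
L[3]='y': occ=0, LF[3]=C('y')+0=13+0=13
L[4]='x': occ=0, LF[4]=C('x')+0=9+0=9
L[5]='8': occ=2, LF[5]=C('8')+2=2+2=4
L[6]='$': occ=0, LF[6]=C('$')+0=0+0=0
L[7]='y': occ=1, LF[7]=C('y')+1=13+1=14
L[8]='x': occ=1, LF[8]=C('x')+1=9+1=10
L[9]='z': occ=0, LF[9]=C('z')+0=17+0=17
L[10]='y': occ=2, LF[10]=C('y')+2=13+2=15
L[11]='9': occ=1, LF[11]=C('9')+1=7+1=8
L[12]='y': occ=3, LF[12]=C('y')+3=13+3=16
L[13]='x': occ=2, LF[13]=C('x')+2=9+2=11
L[14]='8': occ=3, LF[14]=C('8')+3=2+3=5
L[15]='x': occ=3, LF[15]=C('x')+3=9+3=12
L[16]='8': occ=4, LF[16]=C('8')+4=2+4=6
L[17]='7': occ=0, LF[17]=C('7')+0=1+0=1

Answer: 7 2 3 13 9 4 0 14 10 17 15 8 16 11 5 12 6 1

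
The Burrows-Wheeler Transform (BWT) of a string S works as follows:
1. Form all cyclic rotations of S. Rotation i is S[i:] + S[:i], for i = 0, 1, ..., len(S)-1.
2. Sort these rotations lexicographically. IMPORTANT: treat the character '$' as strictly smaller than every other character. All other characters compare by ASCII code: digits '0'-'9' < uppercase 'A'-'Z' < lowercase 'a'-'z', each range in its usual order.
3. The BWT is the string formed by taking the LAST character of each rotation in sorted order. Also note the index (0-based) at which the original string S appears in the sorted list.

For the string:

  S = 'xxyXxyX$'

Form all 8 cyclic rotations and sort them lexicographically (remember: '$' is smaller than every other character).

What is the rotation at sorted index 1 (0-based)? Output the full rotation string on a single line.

All 8 rotations (rotation i = S[i:]+S[:i]):
  rot[0] = xxyXxyX$
  rot[1] = xyXxyX$x
  rot[2] = yXxyX$xx
  rot[3] = XxyX$xxy
  rot[4] = xyX$xxyX
  rot[5] = yX$xxyXx
  rot[6] = X$xxyXxy
  rot[7] = $xxyXxyX
Sorted (with $ < everything):
  sorted[0] = $xxyXxyX
  sorted[1] = X$xxyXxy
  sorted[2] = XxyX$xxy
  sorted[3] = xxyXxyX$
  sorted[4] = xyX$xxyX
  sorted[5] = xyXxyX$x
  sorted[6] = yX$xxyXx
  sorted[7] = yXxyX$xx
sorted[1] = X$xxyXxy

Answer: X$xxyXxy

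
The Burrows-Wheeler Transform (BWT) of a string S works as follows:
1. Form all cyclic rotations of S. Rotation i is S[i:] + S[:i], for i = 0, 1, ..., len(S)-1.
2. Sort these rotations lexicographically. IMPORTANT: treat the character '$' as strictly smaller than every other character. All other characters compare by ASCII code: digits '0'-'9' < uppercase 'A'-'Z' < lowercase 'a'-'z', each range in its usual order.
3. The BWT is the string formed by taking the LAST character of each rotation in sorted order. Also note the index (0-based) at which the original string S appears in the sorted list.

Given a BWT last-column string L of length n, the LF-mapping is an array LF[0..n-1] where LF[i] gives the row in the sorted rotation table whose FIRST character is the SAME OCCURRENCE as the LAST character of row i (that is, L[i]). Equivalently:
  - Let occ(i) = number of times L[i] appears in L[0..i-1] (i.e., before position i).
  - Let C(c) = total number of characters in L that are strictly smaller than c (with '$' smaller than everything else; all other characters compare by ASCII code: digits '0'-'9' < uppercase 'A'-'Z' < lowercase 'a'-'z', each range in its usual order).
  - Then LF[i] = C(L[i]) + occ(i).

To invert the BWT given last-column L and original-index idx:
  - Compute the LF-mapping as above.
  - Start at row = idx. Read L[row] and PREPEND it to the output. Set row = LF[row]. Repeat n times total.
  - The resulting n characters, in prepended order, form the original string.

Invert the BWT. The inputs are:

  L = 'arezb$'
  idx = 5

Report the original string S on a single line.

Answer: zebra$

Derivation:
LF mapping: 1 4 3 5 2 0
Walk LF starting at row 5, prepending L[row]:
  step 1: row=5, L[5]='$', prepend. Next row=LF[5]=0
  step 2: row=0, L[0]='a', prepend. Next row=LF[0]=1
  step 3: row=1, L[1]='r', prepend. Next row=LF[1]=4
  step 4: row=4, L[4]='b', prepend. Next row=LF[4]=2
  step 5: row=2, L[2]='e', prepend. Next row=LF[2]=3
  step 6: row=3, L[3]='z', prepend. Next row=LF[3]=5
Reversed output: zebra$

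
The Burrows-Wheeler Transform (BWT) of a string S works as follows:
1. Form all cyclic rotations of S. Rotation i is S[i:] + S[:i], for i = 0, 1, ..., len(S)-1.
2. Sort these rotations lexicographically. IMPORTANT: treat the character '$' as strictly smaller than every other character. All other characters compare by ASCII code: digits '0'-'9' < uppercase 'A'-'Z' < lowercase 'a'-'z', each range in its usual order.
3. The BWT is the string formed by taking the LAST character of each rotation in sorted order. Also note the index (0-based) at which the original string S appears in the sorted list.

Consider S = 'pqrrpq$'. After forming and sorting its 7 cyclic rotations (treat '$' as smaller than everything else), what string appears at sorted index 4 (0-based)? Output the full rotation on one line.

Answer: qrrpq$p

Derivation:
All 7 rotations (rotation i = S[i:]+S[:i]):
  rot[0] = pqrrpq$
  rot[1] = qrrpq$p
  rot[2] = rrpq$pq
  rot[3] = rpq$pqr
  rot[4] = pq$pqrr
  rot[5] = q$pqrrp
  rot[6] = $pqrrpq
Sorted (with $ < everything):
  sorted[0] = $pqrrpq
  sorted[1] = pq$pqrr
  sorted[2] = pqrrpq$
  sorted[3] = q$pqrrp
  sorted[4] = qrrpq$p
  sorted[5] = rpq$pqr
  sorted[6] = rrpq$pq
sorted[4] = qrrpq$p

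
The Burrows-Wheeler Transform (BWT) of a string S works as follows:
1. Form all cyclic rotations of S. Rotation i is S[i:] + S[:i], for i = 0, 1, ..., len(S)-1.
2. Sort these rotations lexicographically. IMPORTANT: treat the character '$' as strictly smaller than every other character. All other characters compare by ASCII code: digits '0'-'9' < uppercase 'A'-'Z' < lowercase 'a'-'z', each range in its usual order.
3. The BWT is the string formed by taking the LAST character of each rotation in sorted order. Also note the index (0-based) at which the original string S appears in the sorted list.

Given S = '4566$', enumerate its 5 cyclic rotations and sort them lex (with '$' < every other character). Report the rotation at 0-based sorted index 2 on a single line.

All 5 rotations (rotation i = S[i:]+S[:i]):
  rot[0] = 4566$
  rot[1] = 566$4
  rot[2] = 66$45
  rot[3] = 6$456
  rot[4] = $4566
Sorted (with $ < everything):
  sorted[0] = $4566
  sorted[1] = 4566$
  sorted[2] = 566$4
  sorted[3] = 6$456
  sorted[4] = 66$45
sorted[2] = 566$4

Answer: 566$4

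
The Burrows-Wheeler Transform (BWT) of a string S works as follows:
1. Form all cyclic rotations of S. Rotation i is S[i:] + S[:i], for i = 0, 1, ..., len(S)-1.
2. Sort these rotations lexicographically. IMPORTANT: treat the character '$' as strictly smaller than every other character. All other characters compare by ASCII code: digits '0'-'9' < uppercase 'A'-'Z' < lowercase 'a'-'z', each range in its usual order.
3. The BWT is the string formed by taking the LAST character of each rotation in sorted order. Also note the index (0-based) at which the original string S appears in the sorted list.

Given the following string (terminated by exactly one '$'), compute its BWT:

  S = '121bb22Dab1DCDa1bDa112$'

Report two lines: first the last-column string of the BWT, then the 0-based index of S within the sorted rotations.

All 23 rotations (rotation i = S[i:]+S[:i]):
  rot[0] = 121bb22Dab1DCDa1bDa112$
  rot[1] = 21bb22Dab1DCDa1bDa112$1
  rot[2] = 1bb22Dab1DCDa1bDa112$12
  rot[3] = bb22Dab1DCDa1bDa112$121
  rot[4] = b22Dab1DCDa1bDa112$121b
  rot[5] = 22Dab1DCDa1bDa112$121bb
  rot[6] = 2Dab1DCDa1bDa112$121bb2
  rot[7] = Dab1DCDa1bDa112$121bb22
  rot[8] = ab1DCDa1bDa112$121bb22D
  rot[9] = b1DCDa1bDa112$121bb22Da
  rot[10] = 1DCDa1bDa112$121bb22Dab
  rot[11] = DCDa1bDa112$121bb22Dab1
  rot[12] = CDa1bDa112$121bb22Dab1D
  rot[13] = Da1bDa112$121bb22Dab1DC
  rot[14] = a1bDa112$121bb22Dab1DCD
  rot[15] = 1bDa112$121bb22Dab1DCDa
  rot[16] = bDa112$121bb22Dab1DCDa1
  rot[17] = Da112$121bb22Dab1DCDa1b
  rot[18] = a112$121bb22Dab1DCDa1bD
  rot[19] = 112$121bb22Dab1DCDa1bDa
  rot[20] = 12$121bb22Dab1DCDa1bDa1
  rot[21] = 2$121bb22Dab1DCDa1bDa11
  rot[22] = $121bb22Dab1DCDa1bDa112
Sorted (with $ < everything):
  sorted[0] = $121bb22Dab1DCDa1bDa112  (last char: '2')
  sorted[1] = 112$121bb22Dab1DCDa1bDa  (last char: 'a')
  sorted[2] = 12$121bb22Dab1DCDa1bDa1  (last char: '1')
  sorted[3] = 121bb22Dab1DCDa1bDa112$  (last char: '$')
  sorted[4] = 1DCDa1bDa112$121bb22Dab  (last char: 'b')
  sorted[5] = 1bDa112$121bb22Dab1DCDa  (last char: 'a')
  sorted[6] = 1bb22Dab1DCDa1bDa112$12  (last char: '2')
  sorted[7] = 2$121bb22Dab1DCDa1bDa11  (last char: '1')
  sorted[8] = 21bb22Dab1DCDa1bDa112$1  (last char: '1')
  sorted[9] = 22Dab1DCDa1bDa112$121bb  (last char: 'b')
  sorted[10] = 2Dab1DCDa1bDa112$121bb2  (last char: '2')
  sorted[11] = CDa1bDa112$121bb22Dab1D  (last char: 'D')
  sorted[12] = DCDa1bDa112$121bb22Dab1  (last char: '1')
  sorted[13] = Da112$121bb22Dab1DCDa1b  (last char: 'b')
  sorted[14] = Da1bDa112$121bb22Dab1DC  (last char: 'C')
  sorted[15] = Dab1DCDa1bDa112$121bb22  (last char: '2')
  sorted[16] = a112$121bb22Dab1DCDa1bD  (last char: 'D')
  sorted[17] = a1bDa112$121bb22Dab1DCD  (last char: 'D')
  sorted[18] = ab1DCDa1bDa112$121bb22D  (last char: 'D')
  sorted[19] = b1DCDa1bDa112$121bb22Da  (last char: 'a')
  sorted[20] = b22Dab1DCDa1bDa112$121b  (last char: 'b')
  sorted[21] = bDa112$121bb22Dab1DCDa1  (last char: '1')
  sorted[22] = bb22Dab1DCDa1bDa112$121  (last char: '1')
Last column: 2a1$ba211b2D1bC2DDDab11
Original string S is at sorted index 3

Answer: 2a1$ba211b2D1bC2DDDab11
3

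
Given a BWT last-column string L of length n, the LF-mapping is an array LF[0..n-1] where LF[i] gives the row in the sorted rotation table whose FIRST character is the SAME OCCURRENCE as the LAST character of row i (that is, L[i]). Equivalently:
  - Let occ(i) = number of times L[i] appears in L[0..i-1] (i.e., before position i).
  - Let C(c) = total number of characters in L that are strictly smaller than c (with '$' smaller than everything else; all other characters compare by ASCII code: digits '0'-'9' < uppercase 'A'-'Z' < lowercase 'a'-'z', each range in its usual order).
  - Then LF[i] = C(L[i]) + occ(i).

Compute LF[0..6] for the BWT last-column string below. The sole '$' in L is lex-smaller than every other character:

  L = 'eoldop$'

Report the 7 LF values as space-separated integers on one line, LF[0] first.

Answer: 2 4 3 1 5 6 0

Derivation:
Char counts: '$':1, 'd':1, 'e':1, 'l':1, 'o':2, 'p':1
C (first-col start): C('$')=0, C('d')=1, C('e')=2, C('l')=3, C('o')=4, C('p')=6
L[0]='e': occ=0, LF[0]=C('e')+0=2+0=2
L[1]='o': occ=0, LF[1]=C('o')+0=4+0=4
L[2]='l': occ=0, LF[2]=C('l')+0=3+0=3
L[3]='d': occ=0, LF[3]=C('d')+0=1+0=1
L[4]='o': occ=1, LF[4]=C('o')+1=4+1=5
L[5]='p': occ=0, LF[5]=C('p')+0=6+0=6
L[6]='$': occ=0, LF[6]=C('$')+0=0+0=0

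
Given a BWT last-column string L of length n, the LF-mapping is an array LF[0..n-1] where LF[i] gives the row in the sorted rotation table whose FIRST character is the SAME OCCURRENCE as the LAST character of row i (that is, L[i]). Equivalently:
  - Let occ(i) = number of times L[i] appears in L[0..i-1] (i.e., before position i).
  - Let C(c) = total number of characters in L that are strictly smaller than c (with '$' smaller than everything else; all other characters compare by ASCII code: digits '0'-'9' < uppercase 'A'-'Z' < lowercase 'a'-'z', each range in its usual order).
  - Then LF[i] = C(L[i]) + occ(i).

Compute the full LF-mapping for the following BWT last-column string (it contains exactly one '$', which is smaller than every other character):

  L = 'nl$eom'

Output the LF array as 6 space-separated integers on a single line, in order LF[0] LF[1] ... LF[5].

Char counts: '$':1, 'e':1, 'l':1, 'm':1, 'n':1, 'o':1
C (first-col start): C('$')=0, C('e')=1, C('l')=2, C('m')=3, C('n')=4, C('o')=5
L[0]='n': occ=0, LF[0]=C('n')+0=4+0=4
L[1]='l': occ=0, LF[1]=C('l')+0=2+0=2
L[2]='$': occ=0, LF[2]=C('$')+0=0+0=0
L[3]='e': occ=0, LF[3]=C('e')+0=1+0=1
L[4]='o': occ=0, LF[4]=C('o')+0=5+0=5
L[5]='m': occ=0, LF[5]=C('m')+0=3+0=3

Answer: 4 2 0 1 5 3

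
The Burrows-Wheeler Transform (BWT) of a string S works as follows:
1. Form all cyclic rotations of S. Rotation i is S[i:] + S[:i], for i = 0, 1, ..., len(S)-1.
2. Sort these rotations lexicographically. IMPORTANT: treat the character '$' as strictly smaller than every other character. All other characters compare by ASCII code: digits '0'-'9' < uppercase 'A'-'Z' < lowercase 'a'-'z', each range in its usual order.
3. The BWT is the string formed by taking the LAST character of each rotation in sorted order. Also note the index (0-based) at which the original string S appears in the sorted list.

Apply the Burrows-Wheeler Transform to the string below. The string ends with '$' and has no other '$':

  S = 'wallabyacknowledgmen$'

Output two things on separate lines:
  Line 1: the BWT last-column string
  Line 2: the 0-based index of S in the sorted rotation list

Answer: nlywaaelmdclwagekn$ob
18

Derivation:
All 21 rotations (rotation i = S[i:]+S[:i]):
  rot[0] = wallabyacknowledgmen$
  rot[1] = allabyacknowledgmen$w
  rot[2] = llabyacknowledgmen$wa
  rot[3] = labyacknowledgmen$wal
  rot[4] = abyacknowledgmen$wall
  rot[5] = byacknowledgmen$walla
  rot[6] = yacknowledgmen$wallab
  rot[7] = acknowledgmen$wallaby
  rot[8] = cknowledgmen$wallabya
  rot[9] = knowledgmen$wallabyac
  rot[10] = nowledgmen$wallabyack
  rot[11] = owledgmen$wallabyackn
  rot[12] = wledgmen$wallabyackno
  rot[13] = ledgmen$wallabyacknow
  rot[14] = edgmen$wallabyacknowl
  rot[15] = dgmen$wallabyacknowle
  rot[16] = gmen$wallabyacknowled
  rot[17] = men$wallabyacknowledg
  rot[18] = en$wallabyacknowledgm
  rot[19] = n$wallabyacknowledgme
  rot[20] = $wallabyacknowledgmen
Sorted (with $ < everything):
  sorted[0] = $wallabyacknowledgmen  (last char: 'n')
  sorted[1] = abyacknowledgmen$wall  (last char: 'l')
  sorted[2] = acknowledgmen$wallaby  (last char: 'y')
  sorted[3] = allabyacknowledgmen$w  (last char: 'w')
  sorted[4] = byacknowledgmen$walla  (last char: 'a')
  sorted[5] = cknowledgmen$wallabya  (last char: 'a')
  sorted[6] = dgmen$wallabyacknowle  (last char: 'e')
  sorted[7] = edgmen$wallabyacknowl  (last char: 'l')
  sorted[8] = en$wallabyacknowledgm  (last char: 'm')
  sorted[9] = gmen$wallabyacknowled  (last char: 'd')
  sorted[10] = knowledgmen$wallabyac  (last char: 'c')
  sorted[11] = labyacknowledgmen$wal  (last char: 'l')
  sorted[12] = ledgmen$wallabyacknow  (last char: 'w')
  sorted[13] = llabyacknowledgmen$wa  (last char: 'a')
  sorted[14] = men$wallabyacknowledg  (last char: 'g')
  sorted[15] = n$wallabyacknowledgme  (last char: 'e')
  sorted[16] = nowledgmen$wallabyack  (last char: 'k')
  sorted[17] = owledgmen$wallabyackn  (last char: 'n')
  sorted[18] = wallabyacknowledgmen$  (last char: '$')
  sorted[19] = wledgmen$wallabyackno  (last char: 'o')
  sorted[20] = yacknowledgmen$wallab  (last char: 'b')
Last column: nlywaaelmdclwagekn$ob
Original string S is at sorted index 18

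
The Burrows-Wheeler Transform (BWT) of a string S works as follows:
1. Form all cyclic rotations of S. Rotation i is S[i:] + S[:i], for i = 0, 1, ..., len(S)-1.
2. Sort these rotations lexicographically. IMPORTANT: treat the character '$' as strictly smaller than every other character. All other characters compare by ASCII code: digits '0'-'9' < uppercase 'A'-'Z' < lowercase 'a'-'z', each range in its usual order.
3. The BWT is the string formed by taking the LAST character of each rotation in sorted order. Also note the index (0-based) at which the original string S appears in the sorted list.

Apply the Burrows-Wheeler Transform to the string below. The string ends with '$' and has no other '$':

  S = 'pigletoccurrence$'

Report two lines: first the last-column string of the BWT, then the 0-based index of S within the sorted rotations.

All 17 rotations (rotation i = S[i:]+S[:i]):
  rot[0] = pigletoccurrence$
  rot[1] = igletoccurrence$p
  rot[2] = gletoccurrence$pi
  rot[3] = letoccurrence$pig
  rot[4] = etoccurrence$pigl
  rot[5] = toccurrence$pigle
  rot[6] = occurrence$piglet
  rot[7] = ccurrence$pigleto
  rot[8] = currence$pigletoc
  rot[9] = urrence$pigletocc
  rot[10] = rrence$pigletoccu
  rot[11] = rence$pigletoccur
  rot[12] = ence$pigletoccurr
  rot[13] = nce$pigletoccurre
  rot[14] = ce$pigletoccurren
  rot[15] = e$pigletoccurrenc
  rot[16] = $pigletoccurrence
Sorted (with $ < everything):
  sorted[0] = $pigletoccurrence  (last char: 'e')
  sorted[1] = ccurrence$pigleto  (last char: 'o')
  sorted[2] = ce$pigletoccurren  (last char: 'n')
  sorted[3] = currence$pigletoc  (last char: 'c')
  sorted[4] = e$pigletoccurrenc  (last char: 'c')
  sorted[5] = ence$pigletoccurr  (last char: 'r')
  sorted[6] = etoccurrence$pigl  (last char: 'l')
  sorted[7] = gletoccurrence$pi  (last char: 'i')
  sorted[8] = igletoccurrence$p  (last char: 'p')
  sorted[9] = letoccurrence$pig  (last char: 'g')
  sorted[10] = nce$pigletoccurre  (last char: 'e')
  sorted[11] = occurrence$piglet  (last char: 't')
  sorted[12] = pigletoccurrence$  (last char: '$')
  sorted[13] = rence$pigletoccur  (last char: 'r')
  sorted[14] = rrence$pigletoccu  (last char: 'u')
  sorted[15] = toccurrence$pigle  (last char: 'e')
  sorted[16] = urrence$pigletocc  (last char: 'c')
Last column: eonccrlipget$ruec
Original string S is at sorted index 12

Answer: eonccrlipget$ruec
12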